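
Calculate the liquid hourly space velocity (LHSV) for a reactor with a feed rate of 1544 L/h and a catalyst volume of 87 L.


LHSV = volumetric feed rate / catalyst volume
= 1544 L/h / 87 L
= 17.75 h^-1

17.75 h^-1


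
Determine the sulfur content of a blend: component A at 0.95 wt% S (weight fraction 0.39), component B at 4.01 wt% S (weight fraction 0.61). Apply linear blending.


Linear sulfur blending: S_blend = x1*S1 + x2*S2
Contribution 1: 0.39 * 0.95 = 0.3705 wt%
Contribution 2: 0.61 * 4.01 = 2.4461 wt%
S_blend = 0.3705 + 2.4461 = 2.8166

2.8166 wt%


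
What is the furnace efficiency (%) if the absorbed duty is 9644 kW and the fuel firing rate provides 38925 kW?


Furnace efficiency = Q_absorbed / Q_fuel * 100
= 9644 / 38925 * 100 = 24.78

24.78 %


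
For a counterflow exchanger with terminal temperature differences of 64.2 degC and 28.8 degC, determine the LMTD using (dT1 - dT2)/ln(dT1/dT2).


LMTD = (dT1 - dT2) / ln(dT1/dT2)
= (64.2 - 28.8) / ln(64.2 / 28.8) = 35.4 / 0.801628 = 44.16

44.16 degC


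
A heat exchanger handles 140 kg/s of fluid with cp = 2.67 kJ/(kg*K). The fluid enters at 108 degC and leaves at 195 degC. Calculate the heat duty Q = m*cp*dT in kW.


Q = m_dot * cp * delta_T
delta_T = 195 - 108 = 87 K
Q = 140 * 2.67 * 87
= 373.8 * 87
= 32520.6 kW

32520.6 kW


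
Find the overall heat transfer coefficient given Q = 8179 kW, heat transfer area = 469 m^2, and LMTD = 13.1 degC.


From Q = U*A*LMTD, U = Q / (A * LMTD)
U = 8179 / (469 * 13.1) = 8179 / 6143.9 = 1.331

1.331 kW/(m^2*K)


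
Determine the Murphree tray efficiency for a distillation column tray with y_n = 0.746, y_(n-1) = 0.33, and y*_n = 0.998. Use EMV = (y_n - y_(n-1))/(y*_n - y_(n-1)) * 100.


Murphree vapor efficiency: EMV = (y_n - y_(n-1)) / (y*_n - y_(n-1)) * 100
EMV = (0.746 - 0.33) / (0.998 - 0.33) * 100 = 0.416 / 0.668 * 100 = 62.28

62.28 %


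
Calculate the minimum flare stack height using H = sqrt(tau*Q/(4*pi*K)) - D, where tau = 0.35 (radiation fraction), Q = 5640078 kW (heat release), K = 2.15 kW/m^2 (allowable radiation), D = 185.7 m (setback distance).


tau*Q/(4*pi*K) = 0.35 * 5640078 / (4 * pi * 2.15) = 73064.2
sqrt(73064.2) = 270.304
H = 270.304 - 185.7 = 84.60

84.60 m


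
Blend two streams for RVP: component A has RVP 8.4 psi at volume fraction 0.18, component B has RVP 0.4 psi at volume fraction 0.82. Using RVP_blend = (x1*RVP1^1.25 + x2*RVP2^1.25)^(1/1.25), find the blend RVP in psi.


Chevron index: RVP_blend = (sum xi*RVPi^1.25)^(1/1.25)
RVP^1.25 terms: 0.18 * 8.4^1.25 + 0.82 * 0.4^1.25 = 2.83493
RVP_blend = 2.83493^(1/1.25) = 2.302

2.302 psi


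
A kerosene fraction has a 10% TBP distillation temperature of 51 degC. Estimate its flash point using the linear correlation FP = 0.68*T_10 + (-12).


FP = 0.68 * 51 + (-12) = 22.68

22.68 degC


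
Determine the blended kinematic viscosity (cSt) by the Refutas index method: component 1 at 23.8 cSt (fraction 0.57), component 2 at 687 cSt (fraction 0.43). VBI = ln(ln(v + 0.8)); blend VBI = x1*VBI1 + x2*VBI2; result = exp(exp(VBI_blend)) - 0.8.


Refutas method: VBN_i = 14.534*ln(ln(visc_i + 0.8)) + 10.975, blended linearly by mass fraction; since VBN is linear in VBI_i = ln(ln(visc_i + 0.8)) and the fractions sum to 1, blend VBI directly: visc = exp(exp(VBI_blend)) - 0.8
VBI_1 = ln(ln(23.8 + 0.8)) = 1.16401
VBI_2 = ln(ln(687 + 0.8)) = 1.87694
VBI_blend = 0.57 * 1.16401 + 0.43 * 1.87694 = 1.47057
visc_blend = exp(exp(1.47057)) - 0.8 = 76.81

76.81 cSt


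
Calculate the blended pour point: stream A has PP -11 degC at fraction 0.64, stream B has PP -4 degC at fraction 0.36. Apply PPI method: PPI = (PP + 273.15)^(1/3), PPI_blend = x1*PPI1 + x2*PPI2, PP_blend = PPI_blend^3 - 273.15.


PPI_1 = (-11 + 273.15)^(1/3) = 6.400049
PPI_2 = (-4 + 273.15)^(1/3) = 6.456514
PPI_blend = 0.64 * 6.400049 + 0.36 * 6.456514 = 6.420376
PP_blend = 6.420376^3 - 273.15 = 264.6558 - 273.15 = -8.49

-8.49 degC


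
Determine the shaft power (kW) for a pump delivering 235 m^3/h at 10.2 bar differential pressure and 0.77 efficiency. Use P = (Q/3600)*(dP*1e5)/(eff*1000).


Q = 235 / 3600 = 0.0652778 m^3/s
P = 0.0652778 * (10.2 * 1e5) / 0.77 / 1000 = 86.47

86.47 kW


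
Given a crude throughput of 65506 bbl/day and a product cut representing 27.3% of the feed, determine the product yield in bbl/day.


Crude throughput = 65506 bbl/day
Fraction yield = 27.3%
yield = throughput * fraction / 100
yield = 65506 * 27.3 / 100 = 17883.138

17883.138 bbl/day


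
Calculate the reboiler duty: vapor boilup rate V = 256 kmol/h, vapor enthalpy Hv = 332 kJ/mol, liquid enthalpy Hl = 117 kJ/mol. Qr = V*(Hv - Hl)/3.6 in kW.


Qr = 256 * (332 - 117) / 3.6 = 256 * 215 / 3.6 = 15290

15290 kW


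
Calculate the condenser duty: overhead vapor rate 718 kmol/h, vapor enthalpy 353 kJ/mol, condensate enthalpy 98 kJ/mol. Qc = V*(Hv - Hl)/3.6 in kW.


Qc = 718 * (353 - 98) / 3.6 = 718 * 255 / 3.6 = 50860

50860 kW


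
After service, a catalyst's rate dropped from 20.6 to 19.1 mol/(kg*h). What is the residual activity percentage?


Activity (%) = (rate_used / rate_fresh) * 100
rate_used = 19.1, rate_fresh = 20.6
= (19.1 / 20.6) * 100
= 0.9272 * 100 = 92.72

92.72 %


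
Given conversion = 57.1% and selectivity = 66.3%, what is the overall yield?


Overall yield = conversion (%) * selectivity (%) / 100
Conversion = 57.1%, Selectivity = 66.3%
Y = 57.1 * 66.3 / 100
= 37.8573 %

37.8573 %


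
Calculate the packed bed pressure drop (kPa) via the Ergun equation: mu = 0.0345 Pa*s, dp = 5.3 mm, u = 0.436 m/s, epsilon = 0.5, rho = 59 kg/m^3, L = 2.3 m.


dp = 5.3 mm = 0.0053 m
Viscous term = 150*0.0345*0.436*(1-0.5)^2 / (0.0053^2*0.5^3) = 160648
Inertial term = 1.75*59*0.436^2*(1-0.5) / (0.0053*0.5^3) = 14813.1
dP/L = 160648 + 14813.1 = 175461 Pa/m
dP = 175461 * 2.3 / 1000 = 403.6 kPa

403.6 kPa


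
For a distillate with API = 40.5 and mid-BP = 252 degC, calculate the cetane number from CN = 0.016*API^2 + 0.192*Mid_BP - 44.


CN = 0.016 * 40.5^2 + 0.192 * 252 - 44
CN = 26.244 + 48.384 - 44 = 30.628

30.628


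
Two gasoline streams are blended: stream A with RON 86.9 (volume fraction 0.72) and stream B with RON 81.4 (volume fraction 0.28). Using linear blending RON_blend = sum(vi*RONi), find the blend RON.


Linear blending: RON_blend = sum(vi * RONi)
Contribution 1: 0.72 * 86.9 = 62.568
Contribution 2: 0.28 * 81.4 = 22.792
RON_blend = 62.568 + 22.792 = 85.36

85.36


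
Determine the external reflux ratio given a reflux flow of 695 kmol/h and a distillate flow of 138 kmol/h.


Reflux ratio definition: R = L / D (liquid returned / distillate withdrawn)
L = 695 kmol/h, D = 138 kmol/h
R = 695 / 138 = 5.036

5.036


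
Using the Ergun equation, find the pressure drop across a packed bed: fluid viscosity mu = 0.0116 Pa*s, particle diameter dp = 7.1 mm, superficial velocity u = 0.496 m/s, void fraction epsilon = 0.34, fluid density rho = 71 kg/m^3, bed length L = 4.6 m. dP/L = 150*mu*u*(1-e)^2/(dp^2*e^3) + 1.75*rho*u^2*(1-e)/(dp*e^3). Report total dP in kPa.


dp = 7.1 mm = 0.0071 m
Viscous term = 150*0.0116*0.496*(1-0.34)^2 / (0.0071^2*0.34^3) = 189743
Inertial term = 1.75*71*0.496^2*(1-0.34) / (0.0071*0.34^3) = 72295.1
dP/L = 189743 + 72295.1 = 262038 Pa/m
dP = 262038 * 4.6 / 1000 = 1205 kPa

1205 kPa


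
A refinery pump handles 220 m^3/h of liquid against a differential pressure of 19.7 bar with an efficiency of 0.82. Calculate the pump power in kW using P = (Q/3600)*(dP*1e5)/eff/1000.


Q = 220 / 3600 = 0.0611111 m^3/s
P = 0.0611111 * (19.7 * 1e5) / 0.82 / 1000 = 146.8

146.8 kW


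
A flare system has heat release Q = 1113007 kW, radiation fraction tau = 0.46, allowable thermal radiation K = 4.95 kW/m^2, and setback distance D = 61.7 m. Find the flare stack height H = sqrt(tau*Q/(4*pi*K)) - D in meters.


tau*Q/(4*pi*K) = 0.46 * 1113007 / (4 * pi * 4.95) = 8230.77
sqrt(8230.77) = 90.7236
H = 90.7236 - 61.7 = 29.02

29.02 m


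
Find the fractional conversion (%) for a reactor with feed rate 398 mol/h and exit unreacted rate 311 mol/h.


X = (F_in - F_out) / F_in * 100
Moles reacted = 398 - 311 = 87
X = 87 / 398 * 100
= 0.2186 * 100
= 21.86 %

21.86 %


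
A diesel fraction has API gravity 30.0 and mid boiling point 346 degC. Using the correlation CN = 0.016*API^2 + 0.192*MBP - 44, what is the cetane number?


CN = 0.016 * 30.0^2 + 0.192 * 346 - 44
CN = 14.4 + 66.432 - 44 = 36.832

36.832


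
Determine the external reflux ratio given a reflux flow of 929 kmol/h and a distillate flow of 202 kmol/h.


Reflux ratio definition: R = L / D (liquid returned / distillate withdrawn)
L = 929 kmol/h, D = 202 kmol/h
R = 929 / 202 = 4.599

4.599


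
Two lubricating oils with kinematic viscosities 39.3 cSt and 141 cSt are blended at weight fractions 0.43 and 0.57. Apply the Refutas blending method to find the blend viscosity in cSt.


Refutas method: VBN_i = 14.534*ln(ln(visc_i + 0.8)) + 10.975, blended linearly by mass fraction; since VBN is linear in VBI_i = ln(ln(visc_i + 0.8)) and the fractions sum to 1, blend VBI directly: visc = exp(exp(VBI_blend)) - 0.8
VBI_1 = ln(ln(39.3 + 0.8)) = 1.306
VBI_2 = ln(ln(141 + 0.8)) = 1.60028
VBI_blend = 0.43 * 1.306 + 0.57 * 1.60028 = 1.47374
visc_blend = exp(exp(1.47374)) - 0.8 = 77.89

77.89 cSt


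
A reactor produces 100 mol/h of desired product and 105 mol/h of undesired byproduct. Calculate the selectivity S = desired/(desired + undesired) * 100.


Selectivity = desired / (desired + undesired) * 100
Total products = 100 + 105 = 205 mol/h
S = 100 / 205 * 100
= 0.4878 * 100
= 48.78 %

48.78 %


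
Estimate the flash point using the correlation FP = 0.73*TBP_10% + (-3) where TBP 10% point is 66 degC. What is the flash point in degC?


FP = 0.73 * 66 + (-3) = 45.18

45.18 degC


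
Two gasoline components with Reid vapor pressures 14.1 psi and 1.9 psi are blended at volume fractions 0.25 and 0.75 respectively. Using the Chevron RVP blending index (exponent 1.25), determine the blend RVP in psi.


Chevron index: RVP_blend = (sum xi*RVPi^1.25)^(1/1.25)
RVP^1.25 terms: 0.25 * 14.1^1.25 + 0.75 * 1.9^1.25 = 8.50371
RVP_blend = 8.50371^(1/1.25) = 5.542

5.542 psi


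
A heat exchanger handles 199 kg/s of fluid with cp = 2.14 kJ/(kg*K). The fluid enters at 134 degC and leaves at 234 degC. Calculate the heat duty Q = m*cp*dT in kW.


Q = m_dot * cp * delta_T
delta_T = 234 - 134 = 100 K
Q = 199 * 2.14 * 100
= 425.86 * 100
= 42586 kW

42586 kW


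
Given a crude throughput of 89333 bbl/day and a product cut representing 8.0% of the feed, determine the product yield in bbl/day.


Crude throughput = 89333 bbl/day
Fraction yield = 8.0%
yield = throughput * fraction / 100
yield = 89333 * 8.0 / 100 = 7146.64

7146.64 bbl/day


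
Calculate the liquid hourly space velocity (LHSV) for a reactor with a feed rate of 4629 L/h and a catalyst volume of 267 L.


LHSV = volumetric feed rate / catalyst volume
= 4629 L/h / 267 L
= 17.34 h^-1

17.34 h^-1


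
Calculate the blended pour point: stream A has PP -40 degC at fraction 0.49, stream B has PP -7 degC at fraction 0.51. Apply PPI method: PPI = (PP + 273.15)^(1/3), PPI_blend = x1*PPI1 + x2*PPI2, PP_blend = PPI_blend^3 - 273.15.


PPI_1 = (-40 + 273.15)^(1/3) = 6.15477
PPI_2 = (-7 + 273.15)^(1/3) = 6.432436
PPI_blend = 0.49 * 6.15477 + 0.51 * 6.432436 = 6.29638
PP_blend = 6.29638^3 - 273.15 = 249.6162 - 273.15 = -23.53

-23.53 degC


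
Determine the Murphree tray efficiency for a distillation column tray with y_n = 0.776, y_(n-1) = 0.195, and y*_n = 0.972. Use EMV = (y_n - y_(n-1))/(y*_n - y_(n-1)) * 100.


Murphree vapor efficiency: EMV = (y_n - y_(n-1)) / (y*_n - y_(n-1)) * 100
EMV = (0.776 - 0.195) / (0.972 - 0.195) * 100 = 0.581 / 0.777 * 100 = 74.77

74.77 %


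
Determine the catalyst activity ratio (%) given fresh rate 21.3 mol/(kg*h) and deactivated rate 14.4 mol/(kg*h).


Activity (%) = (rate_used / rate_fresh) * 100
rate_used = 14.4, rate_fresh = 21.3
= (14.4 / 21.3) * 100
= 0.6761 * 100 = 67.61

67.61 %


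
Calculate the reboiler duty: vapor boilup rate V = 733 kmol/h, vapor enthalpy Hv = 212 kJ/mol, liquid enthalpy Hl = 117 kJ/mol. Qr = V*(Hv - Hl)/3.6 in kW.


Qr = 733 * (212 - 117) / 3.6 = 733 * 95 / 3.6 = 19340

19340 kW


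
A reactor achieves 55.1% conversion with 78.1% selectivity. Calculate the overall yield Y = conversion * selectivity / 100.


Overall yield = conversion (%) * selectivity (%) / 100
Conversion = 55.1%, Selectivity = 78.1%
Y = 55.1 * 78.1 / 100
= 43.0331 %

43.0331 %


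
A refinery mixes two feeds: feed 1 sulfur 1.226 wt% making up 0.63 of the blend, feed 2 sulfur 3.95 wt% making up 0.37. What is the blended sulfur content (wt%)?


Linear sulfur blending: S_blend = x1*S1 + x2*S2
Contribution 1: 0.63 * 1.226 = 0.77238 wt%
Contribution 2: 0.37 * 3.95 = 1.4615 wt%
S_blend = 0.77238 + 1.4615 = 2.23388

2.23388 wt%


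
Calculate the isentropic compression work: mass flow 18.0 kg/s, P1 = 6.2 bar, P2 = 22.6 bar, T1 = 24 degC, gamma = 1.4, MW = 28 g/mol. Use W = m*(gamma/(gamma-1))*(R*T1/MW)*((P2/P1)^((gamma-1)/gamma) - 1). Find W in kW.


Isentropic work: W = m*(gamma/(gamma-1))*(R*T1/MW)*((P2/P1)^((gamma-1)/gamma) - 1)
T1 = 24 + 273.15 = 297.15 K
Pressure ratio = 22.6 / 6.2 = 3.64516
Exponent = (1.4 - 1)/1.4 = 0.285714
(P2/P1)^exp - 1 = 3.64516^0.285714 - 1 = 0.447073
W = 18.0 * 1.4 / 0.4 * 8.314 * 297.15 / 28 * 0.447073 = 2485

2485 kW


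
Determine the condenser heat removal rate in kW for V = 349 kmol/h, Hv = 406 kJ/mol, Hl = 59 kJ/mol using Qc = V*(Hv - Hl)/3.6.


Qc = 349 * (406 - 59) / 3.6 = 349 * 347 / 3.6 = 33640

33640 kW


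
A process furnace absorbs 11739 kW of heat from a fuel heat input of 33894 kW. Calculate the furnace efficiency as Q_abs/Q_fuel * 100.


Furnace efficiency = Q_absorbed / Q_fuel * 100
= 11739 / 33894 * 100 = 34.63

34.63 %


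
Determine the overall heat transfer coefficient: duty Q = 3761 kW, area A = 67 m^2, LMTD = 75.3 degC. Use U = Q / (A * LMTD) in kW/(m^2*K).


From Q = U*A*LMTD, U = Q / (A * LMTD)
U = 3761 / (67 * 75.3) = 3761 / 5045.1 = 0.7455

0.7455 kW/(m^2*K)


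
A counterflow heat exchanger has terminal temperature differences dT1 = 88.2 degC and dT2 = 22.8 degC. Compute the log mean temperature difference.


LMTD = (dT1 - dT2) / ln(dT1/dT2)
= (88.2 - 22.8) / ln(88.2 / 22.8) = 65.4 / 1.35285 = 48.34

48.34 degC


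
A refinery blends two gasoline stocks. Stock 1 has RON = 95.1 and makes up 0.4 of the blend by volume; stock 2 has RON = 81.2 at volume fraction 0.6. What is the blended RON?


Linear blending: RON_blend = sum(vi * RONi)
Contribution 1: 0.4 * 95.1 = 38.04
Contribution 2: 0.6 * 81.2 = 48.72
RON_blend = 38.04 + 48.72 = 86.76

86.76


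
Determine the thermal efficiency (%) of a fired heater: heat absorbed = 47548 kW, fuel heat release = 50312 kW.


Furnace efficiency = Q_absorbed / Q_fuel * 100
= 47548 / 50312 * 100 = 94.51

94.51 %


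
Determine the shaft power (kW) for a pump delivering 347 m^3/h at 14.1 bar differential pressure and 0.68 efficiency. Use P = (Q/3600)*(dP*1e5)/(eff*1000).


Q = 347 / 3600 = 0.0963889 m^3/s
P = 0.0963889 * (14.1 * 1e5) / 0.68 / 1000 = 199.9

199.9 kW


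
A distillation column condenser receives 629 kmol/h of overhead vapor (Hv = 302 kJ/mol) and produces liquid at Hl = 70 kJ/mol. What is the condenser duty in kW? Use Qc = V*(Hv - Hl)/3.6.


Qc = 629 * (302 - 70) / 3.6 = 629 * 232 / 3.6 = 40540

40540 kW


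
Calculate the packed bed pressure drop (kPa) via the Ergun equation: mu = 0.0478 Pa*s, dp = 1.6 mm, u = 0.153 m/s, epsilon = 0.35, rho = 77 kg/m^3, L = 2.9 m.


dp = 1.6 mm = 0.0016 m
Viscous term = 150*0.0478*0.153*(1-0.35)^2 / (0.0016^2*0.35^3) = 4222730
Inertial term = 1.75*77*0.153^2*(1-0.35) / (0.0016*0.35^3) = 29888.3
dP/L = 4222730 + 29888.3 = 4252620 Pa/m
dP = 4252620 * 2.9 / 1000 = 12330 kPa

12330 kPa


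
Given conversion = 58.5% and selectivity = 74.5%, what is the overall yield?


Overall yield = conversion (%) * selectivity (%) / 100
Conversion = 58.5%, Selectivity = 74.5%
Y = 58.5 * 74.5 / 100
= 43.5825 %

43.5825 %


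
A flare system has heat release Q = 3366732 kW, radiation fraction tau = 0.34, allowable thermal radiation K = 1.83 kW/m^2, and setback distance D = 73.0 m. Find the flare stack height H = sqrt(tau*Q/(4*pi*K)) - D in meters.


tau*Q/(4*pi*K) = 0.34 * 3366732 / (4 * pi * 1.83) = 49776.7
sqrt(49776.7) = 223.107
H = 223.107 - 73.0 = 150.1

150.1 m


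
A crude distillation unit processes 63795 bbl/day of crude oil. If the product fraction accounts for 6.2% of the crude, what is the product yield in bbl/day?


Crude throughput = 63795 bbl/day
Fraction yield = 6.2%
yield = throughput * fraction / 100
yield = 63795 * 6.2 / 100 = 3955.29

3955.29 bbl/day


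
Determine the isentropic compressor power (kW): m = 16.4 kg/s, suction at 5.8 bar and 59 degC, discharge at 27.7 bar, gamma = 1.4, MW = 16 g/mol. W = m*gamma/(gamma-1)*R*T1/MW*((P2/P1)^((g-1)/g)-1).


Isentropic work: W = m*(gamma/(gamma-1))*(R*T1/MW)*((P2/P1)^((gamma-1)/gamma) - 1)
T1 = 59 + 273.15 = 332.15 K
Pressure ratio = 27.7 / 5.8 = 4.77586
Exponent = (1.4 - 1)/1.4 = 0.285714
(P2/P1)^exp - 1 = 4.77586^0.285714 - 1 = 0.5632
W = 16.4 * 1.4 / 0.4 * 8.314 * 332.15 / 16 * 0.5632 = 5580

5580 kW


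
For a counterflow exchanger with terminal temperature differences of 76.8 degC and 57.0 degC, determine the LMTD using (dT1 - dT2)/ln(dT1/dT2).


LMTD = (dT1 - dT2) / ln(dT1/dT2)
= (76.8 - 57.0) / ln(76.8 / 57.0) = 19.8 / 0.298153 = 66.41

66.41 degC


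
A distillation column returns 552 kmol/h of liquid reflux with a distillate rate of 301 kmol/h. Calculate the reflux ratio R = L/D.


Reflux ratio definition: R = L / D (liquid returned / distillate withdrawn)
L = 552 kmol/h, D = 301 kmol/h
R = 552 / 301 = 1.834

1.834


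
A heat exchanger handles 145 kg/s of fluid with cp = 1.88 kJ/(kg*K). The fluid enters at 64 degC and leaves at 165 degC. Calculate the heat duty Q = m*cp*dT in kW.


Q = m_dot * cp * delta_T
delta_T = 165 - 64 = 101 K
Q = 145 * 1.88 * 101
= 272.6 * 101
= 27532.6 kW

27532.6 kW


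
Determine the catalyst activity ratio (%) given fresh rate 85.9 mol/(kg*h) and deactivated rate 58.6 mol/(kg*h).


Activity (%) = (rate_used / rate_fresh) * 100
rate_used = 58.6, rate_fresh = 85.9
= (58.6 / 85.9) * 100
= 0.6822 * 100 = 68.22

68.22 %


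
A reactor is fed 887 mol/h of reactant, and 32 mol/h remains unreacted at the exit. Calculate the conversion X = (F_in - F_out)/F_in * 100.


X = (F_in - F_out) / F_in * 100
Moles reacted = 887 - 32 = 855
X = 855 / 887 * 100
= 0.9639 * 100
= 96.39 %

96.39 %


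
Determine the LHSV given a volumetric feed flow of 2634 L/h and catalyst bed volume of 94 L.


LHSV = volumetric feed rate / catalyst volume
= 2634 L/h / 94 L
= 28.02 h^-1

28.02 h^-1


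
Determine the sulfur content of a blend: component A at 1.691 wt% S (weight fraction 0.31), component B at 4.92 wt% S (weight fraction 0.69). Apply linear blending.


Linear sulfur blending: S_blend = x1*S1 + x2*S2
Contribution 1: 0.31 * 1.691 = 0.52421 wt%
Contribution 2: 0.69 * 4.92 = 3.3948 wt%
S_blend = 0.52421 + 3.3948 = 3.91901

3.91901 wt%


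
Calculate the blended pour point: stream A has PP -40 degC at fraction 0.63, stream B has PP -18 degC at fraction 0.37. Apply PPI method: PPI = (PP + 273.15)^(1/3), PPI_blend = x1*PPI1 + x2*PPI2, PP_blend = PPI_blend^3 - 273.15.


PPI_1 = (-40 + 273.15)^(1/3) = 6.15477
PPI_2 = (-18 + 273.15)^(1/3) = 6.342569
PPI_blend = 0.63 * 6.15477 + 0.37 * 6.342569 = 6.224256
PP_blend = 6.224256^3 - 273.15 = 241.1362 - 273.15 = -32.01

-32.01 degC


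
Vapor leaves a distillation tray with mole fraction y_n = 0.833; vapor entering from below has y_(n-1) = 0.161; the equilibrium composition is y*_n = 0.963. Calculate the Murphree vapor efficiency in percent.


Murphree vapor efficiency: EMV = (y_n - y_(n-1)) / (y*_n - y_(n-1)) * 100
EMV = (0.833 - 0.161) / (0.963 - 0.161) * 100 = 0.672 / 0.802 * 100 = 83.79

83.79 %


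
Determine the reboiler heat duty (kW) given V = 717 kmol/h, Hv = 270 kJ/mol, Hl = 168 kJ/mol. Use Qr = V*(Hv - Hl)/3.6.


Qr = 717 * (270 - 168) / 3.6 = 717 * 102 / 3.6 = 20320

20320 kW


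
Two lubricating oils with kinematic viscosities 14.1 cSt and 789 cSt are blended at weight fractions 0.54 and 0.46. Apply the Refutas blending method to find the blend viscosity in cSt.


Refutas method: VBN_i = 14.534*ln(ln(visc_i + 0.8)) + 10.975, blended linearly by mass fraction; since VBN is linear in VBI_i = ln(ln(visc_i + 0.8)) and the fractions sum to 1, blend VBI directly: visc = exp(exp(VBI_blend)) - 0.8
VBI_1 = ln(ln(14.1 + 0.8)) = 0.993756
VBI_2 = ln(ln(789 + 0.8)) = 1.89789
VBI_blend = 0.54 * 0.993756 + 0.46 * 1.89789 = 1.40966
visc_blend = exp(exp(1.40966)) - 0.8 = 59.21

59.21 cSt


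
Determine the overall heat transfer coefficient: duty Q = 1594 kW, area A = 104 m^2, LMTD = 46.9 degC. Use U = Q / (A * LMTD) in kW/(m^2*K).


From Q = U*A*LMTD, U = Q / (A * LMTD)
U = 1594 / (104 * 46.9) = 1594 / 4877.6 = 0.3268

0.3268 kW/(m^2*K)


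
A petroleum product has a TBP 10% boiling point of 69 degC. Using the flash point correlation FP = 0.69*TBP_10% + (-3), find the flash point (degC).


FP = 0.69 * 69 + (-3) = 44.61

44.61 degC


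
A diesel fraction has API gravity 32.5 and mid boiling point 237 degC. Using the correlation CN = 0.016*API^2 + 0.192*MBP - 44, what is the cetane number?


CN = 0.016 * 32.5^2 + 0.192 * 237 - 44
CN = 16.9 + 45.504 - 44 = 18.404

18.404


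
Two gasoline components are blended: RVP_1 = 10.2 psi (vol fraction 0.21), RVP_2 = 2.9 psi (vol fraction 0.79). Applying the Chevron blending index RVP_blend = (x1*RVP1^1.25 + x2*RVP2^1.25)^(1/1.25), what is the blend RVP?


Chevron index: RVP_blend = (sum xi*RVPi^1.25)^(1/1.25)
RVP^1.25 terms: 0.21 * 10.2^1.25 + 0.79 * 2.9^1.25 = 6.81766
RVP_blend = 6.81766^(1/1.25) = 4.644

4.644 psi


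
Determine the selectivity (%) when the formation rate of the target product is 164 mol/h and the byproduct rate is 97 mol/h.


Selectivity = desired / (desired + undesired) * 100
Total products = 164 + 97 = 261 mol/h
S = 164 / 261 * 100
= 0.6284 * 100
= 62.84 %

62.84 %


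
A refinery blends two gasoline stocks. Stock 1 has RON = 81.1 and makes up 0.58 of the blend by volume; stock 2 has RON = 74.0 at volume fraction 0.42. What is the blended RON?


Linear blending: RON_blend = sum(vi * RONi)
Contribution 1: 0.58 * 81.1 = 47.038
Contribution 2: 0.42 * 74.0 = 31.08
RON_blend = 47.038 + 31.08 = 78.118

78.118


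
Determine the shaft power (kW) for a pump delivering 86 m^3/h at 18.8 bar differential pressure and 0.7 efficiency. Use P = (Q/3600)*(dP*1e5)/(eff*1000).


Q = 86 / 3600 = 0.0238889 m^3/s
P = 0.0238889 * (18.8 * 1e5) / 0.7 / 1000 = 64.16

64.16 kW


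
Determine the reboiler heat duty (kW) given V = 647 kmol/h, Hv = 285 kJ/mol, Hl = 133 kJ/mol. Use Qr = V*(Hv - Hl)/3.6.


Qr = 647 * (285 - 133) / 3.6 = 647 * 152 / 3.6 = 27320

27320 kW


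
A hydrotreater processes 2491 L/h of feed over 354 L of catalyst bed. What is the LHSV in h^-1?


LHSV = volumetric feed rate / catalyst volume
= 2491 L/h / 354 L
= 7.037 h^-1

7.037 h^-1


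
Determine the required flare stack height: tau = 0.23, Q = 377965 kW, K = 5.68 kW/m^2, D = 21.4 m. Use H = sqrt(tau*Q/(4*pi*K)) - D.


tau*Q/(4*pi*K) = 0.23 * 377965 / (4 * pi * 5.68) = 1217.93
sqrt(1217.93) = 34.8989
H = 34.8989 - 21.4 = 13.50

13.50 m


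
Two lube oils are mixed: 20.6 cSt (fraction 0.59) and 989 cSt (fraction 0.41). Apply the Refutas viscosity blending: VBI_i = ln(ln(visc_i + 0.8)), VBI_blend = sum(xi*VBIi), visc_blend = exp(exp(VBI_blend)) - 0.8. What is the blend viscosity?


Refutas method: VBN_i = 14.534*ln(ln(visc_i + 0.8)) + 10.975, blended linearly by mass fraction; since VBN is linear in VBI_i = ln(ln(visc_i + 0.8)) and the fractions sum to 1, blend VBI directly: visc = exp(exp(VBI_blend)) - 0.8
VBI_1 = ln(ln(20.6 + 0.8)) = 1.11952
VBI_2 = ln(ln(989 + 0.8)) = 1.93116
VBI_blend = 0.59 * 1.11952 + 0.41 * 1.93116 = 1.45229
visc_blend = exp(exp(1.45229)) - 0.8 = 70.93

70.93 cSt


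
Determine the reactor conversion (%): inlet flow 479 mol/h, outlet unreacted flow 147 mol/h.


X = (F_in - F_out) / F_in * 100
Moles reacted = 479 - 147 = 332
X = 332 / 479 * 100
= 0.6931 * 100
= 69.31 %

69.31 %


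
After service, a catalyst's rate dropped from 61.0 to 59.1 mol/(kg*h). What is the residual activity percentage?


Activity (%) = (rate_used / rate_fresh) * 100
rate_used = 59.1, rate_fresh = 61.0
= (59.1 / 61.0) * 100
= 0.9689 * 100 = 96.89

96.89 %


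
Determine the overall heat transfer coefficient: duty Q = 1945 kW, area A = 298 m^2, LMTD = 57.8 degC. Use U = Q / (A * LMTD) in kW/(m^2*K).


From Q = U*A*LMTD, U = Q / (A * LMTD)
U = 1945 / (298 * 57.8) = 1945 / 17224.4 = 0.1129

0.1129 kW/(m^2*K)


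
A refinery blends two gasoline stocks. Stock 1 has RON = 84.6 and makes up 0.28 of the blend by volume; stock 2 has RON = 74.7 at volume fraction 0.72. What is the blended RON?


Linear blending: RON_blend = sum(vi * RONi)
Contribution 1: 0.28 * 84.6 = 23.688
Contribution 2: 0.72 * 74.7 = 53.784
RON_blend = 23.688 + 53.784 = 77.472

77.472


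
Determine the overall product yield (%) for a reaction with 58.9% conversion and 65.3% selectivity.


Overall yield = conversion (%) * selectivity (%) / 100
Conversion = 58.9%, Selectivity = 65.3%
Y = 58.9 * 65.3 / 100
= 38.4617 %

38.4617 %


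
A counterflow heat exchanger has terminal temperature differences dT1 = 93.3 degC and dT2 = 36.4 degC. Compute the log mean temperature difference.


LMTD = (dT1 - dT2) / ln(dT1/dT2)
= (93.3 - 36.4) / ln(93.3 / 36.4) = 56.9 / 0.941251 = 60.45

60.45 degC


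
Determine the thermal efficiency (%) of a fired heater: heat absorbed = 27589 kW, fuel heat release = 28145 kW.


Furnace efficiency = Q_absorbed / Q_fuel * 100
= 27589 / 28145 * 100 = 98.02

98.02 %


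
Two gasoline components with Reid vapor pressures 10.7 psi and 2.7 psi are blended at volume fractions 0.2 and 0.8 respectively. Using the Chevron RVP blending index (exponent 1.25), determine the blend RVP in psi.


Chevron index: RVP_blend = (sum xi*RVPi^1.25)^(1/1.25)
RVP^1.25 terms: 0.2 * 10.7^1.25 + 0.8 * 2.7^1.25 = 6.63925
RVP_blend = 6.63925^(1/1.25) = 4.547

4.547 psi


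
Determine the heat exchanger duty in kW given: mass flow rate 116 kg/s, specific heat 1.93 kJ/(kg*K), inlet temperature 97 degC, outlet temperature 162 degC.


Q = m_dot * cp * delta_T
delta_T = 162 - 97 = 65 K
Q = 116 * 1.93 * 65
= 223.88 * 65
= 14552.2 kW

14552.2 kW


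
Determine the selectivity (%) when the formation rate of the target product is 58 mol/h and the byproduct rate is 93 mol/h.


Selectivity = desired / (desired + undesired) * 100
Total products = 58 + 93 = 151 mol/h
S = 58 / 151 * 100
= 0.3841 * 100
= 38.41 %

38.41 %


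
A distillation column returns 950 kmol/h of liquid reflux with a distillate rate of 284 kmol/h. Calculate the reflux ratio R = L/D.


Reflux ratio definition: R = L / D (liquid returned / distillate withdrawn)
L = 950 kmol/h, D = 284 kmol/h
R = 950 / 284 = 3.345

3.345


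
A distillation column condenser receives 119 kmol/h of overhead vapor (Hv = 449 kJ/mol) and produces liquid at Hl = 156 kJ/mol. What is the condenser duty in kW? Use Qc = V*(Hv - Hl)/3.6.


Qc = 119 * (449 - 156) / 3.6 = 119 * 293 / 3.6 = 9685

9685 kW


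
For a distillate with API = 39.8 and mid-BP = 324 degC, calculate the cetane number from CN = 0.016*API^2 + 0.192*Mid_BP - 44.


CN = 0.016 * 39.8^2 + 0.192 * 324 - 44
CN = 25.34464 + 62.208 - 44 = 43.55264

43.55264


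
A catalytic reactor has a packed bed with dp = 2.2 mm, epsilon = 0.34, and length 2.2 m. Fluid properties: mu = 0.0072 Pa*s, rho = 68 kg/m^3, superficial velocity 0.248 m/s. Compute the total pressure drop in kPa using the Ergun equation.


dp = 2.2 mm = 0.0022 m
Viscous term = 150*0.0072*0.248*(1-0.34)^2 / (0.0022^2*0.34^3) = 613312
Inertial term = 1.75*68*0.248^2*(1-0.34) / (0.0022*0.34^3) = 55864.4
dP/L = 613312 + 55864.4 = 669176 Pa/m
dP = 669176 * 2.2 / 1000 = 1472 kPa

1472 kPa


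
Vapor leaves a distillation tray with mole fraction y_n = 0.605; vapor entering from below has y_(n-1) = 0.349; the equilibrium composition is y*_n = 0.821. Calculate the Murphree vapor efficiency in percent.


Murphree vapor efficiency: EMV = (y_n - y_(n-1)) / (y*_n - y_(n-1)) * 100
EMV = (0.605 - 0.349) / (0.821 - 0.349) * 100 = 0.256 / 0.472 * 100 = 54.24

54.24 %


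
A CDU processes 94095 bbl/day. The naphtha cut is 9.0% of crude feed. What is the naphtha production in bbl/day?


Crude throughput = 94095 bbl/day
Fraction yield = 9.0%
yield = throughput * fraction / 100
yield = 94095 * 9.0 / 100 = 8468.55

8468.55 bbl/day


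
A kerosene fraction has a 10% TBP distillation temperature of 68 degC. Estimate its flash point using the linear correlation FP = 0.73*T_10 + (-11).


FP = 0.73 * 68 + (-11) = 38.64

38.64 degC


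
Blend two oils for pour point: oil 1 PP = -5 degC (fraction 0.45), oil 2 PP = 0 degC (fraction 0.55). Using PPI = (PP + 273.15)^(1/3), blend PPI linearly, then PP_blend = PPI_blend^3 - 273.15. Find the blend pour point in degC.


PPI_1 = (-5 + 273.15)^(1/3) = 6.448508
PPI_2 = (0 + 273.15)^(1/3) = 6.488342
PPI_blend = 0.45 * 6.448508 + 0.55 * 6.488342 = 6.470417
PP_blend = 6.470417^3 - 273.15 = 270.8924 - 273.15 = -2.26

-2.26 degC


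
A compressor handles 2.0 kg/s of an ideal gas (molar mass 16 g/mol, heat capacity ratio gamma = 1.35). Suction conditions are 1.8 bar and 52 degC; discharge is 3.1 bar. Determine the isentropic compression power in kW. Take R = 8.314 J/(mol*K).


Isentropic work: W = m*(gamma/(gamma-1))*(R*T1/MW)*((P2/P1)^((gamma-1)/gamma) - 1)
T1 = 52 + 273.15 = 325.15 K
Pressure ratio = 3.1 / 1.8 = 1.72222
Exponent = (1.35 - 1)/1.35 = 0.259259
(P2/P1)^exp - 1 = 1.72222^0.259259 - 1 = 0.151352
W = 2.0 * 1.35 / 0.35 * 8.314 * 325.15 / 16 * 0.151352 = 197.3

197.3 kW


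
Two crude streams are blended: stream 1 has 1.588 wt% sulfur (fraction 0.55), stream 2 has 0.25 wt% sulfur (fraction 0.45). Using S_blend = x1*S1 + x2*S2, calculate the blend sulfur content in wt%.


Linear sulfur blending: S_blend = x1*S1 + x2*S2
Contribution 1: 0.55 * 1.588 = 0.8734 wt%
Contribution 2: 0.45 * 0.25 = 0.1125 wt%
S_blend = 0.8734 + 0.1125 = 0.9859

0.9859 wt%


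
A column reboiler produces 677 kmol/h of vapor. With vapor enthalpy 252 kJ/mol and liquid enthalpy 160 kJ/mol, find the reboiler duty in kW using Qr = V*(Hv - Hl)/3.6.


Qr = 677 * (252 - 160) / 3.6 = 677 * 92 / 3.6 = 17300

17300 kW


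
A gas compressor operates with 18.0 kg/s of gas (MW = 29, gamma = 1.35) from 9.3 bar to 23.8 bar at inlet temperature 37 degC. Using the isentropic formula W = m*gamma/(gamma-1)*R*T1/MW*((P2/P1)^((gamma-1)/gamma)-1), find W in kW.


Isentropic work: W = m*(gamma/(gamma-1))*(R*T1/MW)*((P2/P1)^((gamma-1)/gamma) - 1)
T1 = 37 + 273.15 = 310.15 K
Pressure ratio = 23.8 / 9.3 = 2.55914
Exponent = (1.35 - 1)/1.35 = 0.259259
(P2/P1)^exp - 1 = 2.55914^0.259259 - 1 = 0.275857
W = 18.0 * 1.35 / 0.35 * 8.314 * 310.15 / 29 * 0.275857 = 1703

1703 kW


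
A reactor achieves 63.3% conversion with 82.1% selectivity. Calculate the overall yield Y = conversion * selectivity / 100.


Overall yield = conversion (%) * selectivity (%) / 100
Conversion = 63.3%, Selectivity = 82.1%
Y = 63.3 * 82.1 / 100
= 51.9693 %

51.9693 %


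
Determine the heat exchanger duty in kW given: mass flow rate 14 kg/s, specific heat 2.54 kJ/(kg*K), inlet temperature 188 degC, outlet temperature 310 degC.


Q = m_dot * cp * delta_T
delta_T = 310 - 188 = 122 K
Q = 14 * 2.54 * 122
= 35.56 * 122
= 4338.32 kW

4338.32 kW


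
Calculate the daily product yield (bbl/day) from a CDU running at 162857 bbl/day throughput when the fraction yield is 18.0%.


Crude throughput = 162857 bbl/day
Fraction yield = 18.0%
yield = throughput * fraction / 100
yield = 162857 * 18.0 / 100 = 29314.26

29314.26 bbl/day


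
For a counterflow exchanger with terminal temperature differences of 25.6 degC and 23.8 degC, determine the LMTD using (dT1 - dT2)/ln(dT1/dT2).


LMTD = (dT1 - dT2) / ln(dT1/dT2)
= (25.6 - 23.8) / ln(25.6 / 23.8) = 1.8 / 0.0729068 = 24.69

24.69 degC


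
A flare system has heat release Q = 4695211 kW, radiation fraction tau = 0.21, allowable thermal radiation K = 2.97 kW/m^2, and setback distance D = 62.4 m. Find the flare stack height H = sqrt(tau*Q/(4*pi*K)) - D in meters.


tau*Q/(4*pi*K) = 0.21 * 4695211 / (4 * pi * 2.97) = 26418.5
sqrt(26418.5) = 162.538
H = 162.538 - 62.4 = 100.1

100.1 m


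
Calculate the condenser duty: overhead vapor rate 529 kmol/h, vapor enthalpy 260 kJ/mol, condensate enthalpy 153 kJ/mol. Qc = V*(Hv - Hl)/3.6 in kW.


Qc = 529 * (260 - 153) / 3.6 = 529 * 107 / 3.6 = 15720

15720 kW


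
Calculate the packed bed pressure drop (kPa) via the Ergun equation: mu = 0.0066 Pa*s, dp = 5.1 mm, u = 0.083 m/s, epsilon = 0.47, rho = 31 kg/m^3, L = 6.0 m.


dp = 5.1 mm = 0.0051 m
Viscous term = 150*0.0066*0.083*(1-0.47)^2 / (0.0051^2*0.47^3) = 8547.34
Inertial term = 1.75*31*0.083^2*(1-0.47) / (0.0051*0.47^3) = 374.083
dP/L = 8547.34 + 374.083 = 8921.42 Pa/m
dP = 8921.42 * 6.0 / 1000 = 53.53 kPa

53.53 kPa


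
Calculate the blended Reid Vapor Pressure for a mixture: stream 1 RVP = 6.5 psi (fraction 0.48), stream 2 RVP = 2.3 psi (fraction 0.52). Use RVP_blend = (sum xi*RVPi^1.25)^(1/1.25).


Chevron index: RVP_blend = (sum xi*RVPi^1.25)^(1/1.25)
RVP^1.25 terms: 0.48 * 6.5^1.25 + 0.52 * 2.3^1.25 = 6.45463
RVP_blend = 6.45463^(1/1.25) = 4.445

4.445 psi


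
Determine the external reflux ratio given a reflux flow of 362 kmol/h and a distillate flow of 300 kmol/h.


Reflux ratio definition: R = L / D (liquid returned / distillate withdrawn)
L = 362 kmol/h, D = 300 kmol/h
R = 362 / 300 = 1.207

1.207


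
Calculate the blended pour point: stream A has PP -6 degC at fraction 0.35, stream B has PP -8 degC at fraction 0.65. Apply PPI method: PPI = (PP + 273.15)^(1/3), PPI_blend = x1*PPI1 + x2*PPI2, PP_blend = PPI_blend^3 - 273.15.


PPI_1 = (-6 + 273.15)^(1/3) = 6.440482
PPI_2 = (-8 + 273.15)^(1/3) = 6.42437
PPI_blend = 0.35 * 6.440482 + 0.65 * 6.42437 = 6.430009
PP_blend = 6.430009^3 - 273.15 = 265.8488 - 273.15 = -7.3

-7.3 degC


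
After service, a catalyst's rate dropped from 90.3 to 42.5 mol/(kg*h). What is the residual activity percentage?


Activity (%) = (rate_used / rate_fresh) * 100
rate_used = 42.5, rate_fresh = 90.3
= (42.5 / 90.3) * 100
= 0.4707 * 100 = 47.07

47.07 %


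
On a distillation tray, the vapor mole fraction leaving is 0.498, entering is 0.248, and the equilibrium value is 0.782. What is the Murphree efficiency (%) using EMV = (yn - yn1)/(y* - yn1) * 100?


Murphree vapor efficiency: EMV = (y_n - y_(n-1)) / (y*_n - y_(n-1)) * 100
EMV = (0.498 - 0.248) / (0.782 - 0.248) * 100 = 0.25 / 0.534 * 100 = 46.82

46.82 %


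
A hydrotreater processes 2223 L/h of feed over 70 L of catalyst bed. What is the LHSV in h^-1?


LHSV = volumetric feed rate / catalyst volume
= 2223 L/h / 70 L
= 31.76 h^-1

31.76 h^-1


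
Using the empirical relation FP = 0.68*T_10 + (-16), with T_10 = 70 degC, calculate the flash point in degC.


FP = 0.68 * 70 + (-16) = 31.6

31.6 degC


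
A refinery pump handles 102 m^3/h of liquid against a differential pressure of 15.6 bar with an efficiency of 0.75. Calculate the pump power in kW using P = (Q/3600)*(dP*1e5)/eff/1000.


Q = 102 / 3600 = 0.0283333 m^3/s
P = 0.0283333 * (15.6 * 1e5) / 0.75 / 1000 = 58.93

58.93 kW


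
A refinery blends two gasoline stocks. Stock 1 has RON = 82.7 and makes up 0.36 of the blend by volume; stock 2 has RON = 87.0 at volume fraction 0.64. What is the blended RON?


Linear blending: RON_blend = sum(vi * RONi)
Contribution 1: 0.36 * 82.7 = 29.772
Contribution 2: 0.64 * 87.0 = 55.68
RON_blend = 29.772 + 55.68 = 85.452

85.452


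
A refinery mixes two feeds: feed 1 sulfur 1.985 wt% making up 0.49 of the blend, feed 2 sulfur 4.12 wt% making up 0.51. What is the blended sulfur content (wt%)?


Linear sulfur blending: S_blend = x1*S1 + x2*S2
Contribution 1: 0.49 * 1.985 = 0.97265 wt%
Contribution 2: 0.51 * 4.12 = 2.1012 wt%
S_blend = 0.97265 + 2.1012 = 3.07385

3.07385 wt%


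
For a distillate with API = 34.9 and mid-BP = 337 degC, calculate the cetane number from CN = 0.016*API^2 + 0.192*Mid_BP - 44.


CN = 0.016 * 34.9^2 + 0.192 * 337 - 44
CN = 19.48816 + 64.704 - 44 = 40.19216

40.19216


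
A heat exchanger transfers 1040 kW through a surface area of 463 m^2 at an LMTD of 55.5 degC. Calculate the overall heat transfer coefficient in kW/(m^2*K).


From Q = U*A*LMTD, U = Q / (A * LMTD)
U = 1040 / (463 * 55.5) = 1040 / 25696.5 = 0.04047

0.04047 kW/(m^2*K)


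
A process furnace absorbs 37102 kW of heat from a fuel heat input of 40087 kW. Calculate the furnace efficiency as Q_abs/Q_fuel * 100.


Furnace efficiency = Q_absorbed / Q_fuel * 100
= 37102 / 40087 * 100 = 92.55

92.55 %


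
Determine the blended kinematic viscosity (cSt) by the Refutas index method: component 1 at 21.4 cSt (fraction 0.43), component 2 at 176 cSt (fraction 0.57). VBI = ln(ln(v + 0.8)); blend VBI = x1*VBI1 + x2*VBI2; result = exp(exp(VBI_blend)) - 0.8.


Refutas method: VBN_i = 14.534*ln(ln(visc_i + 0.8)) + 10.975, blended linearly by mass fraction; since VBN is linear in VBI_i = ln(ln(visc_i + 0.8)) and the fractions sum to 1, blend VBI directly: visc = exp(exp(VBI_blend)) - 0.8
VBI_1 = ln(ln(21.4 + 0.8)) = 1.13143
VBI_2 = ln(ln(176 + 0.8)) = 1.64384
VBI_blend = 0.43 * 1.13143 + 0.57 * 1.64384 = 1.4235
visc_blend = exp(exp(1.4235)) - 0.8 = 62.74

62.74 cSt


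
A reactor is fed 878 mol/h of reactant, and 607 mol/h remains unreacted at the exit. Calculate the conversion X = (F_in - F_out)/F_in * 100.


X = (F_in - F_out) / F_in * 100
Moles reacted = 878 - 607 = 271
X = 271 / 878 * 100
= 0.3087 * 100
= 30.87 %

30.87 %


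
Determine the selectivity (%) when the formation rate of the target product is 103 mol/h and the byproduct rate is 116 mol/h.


Selectivity = desired / (desired + undesired) * 100
Total products = 103 + 116 = 219 mol/h
S = 103 / 219 * 100
= 0.4703 * 100
= 47.03 %

47.03 %


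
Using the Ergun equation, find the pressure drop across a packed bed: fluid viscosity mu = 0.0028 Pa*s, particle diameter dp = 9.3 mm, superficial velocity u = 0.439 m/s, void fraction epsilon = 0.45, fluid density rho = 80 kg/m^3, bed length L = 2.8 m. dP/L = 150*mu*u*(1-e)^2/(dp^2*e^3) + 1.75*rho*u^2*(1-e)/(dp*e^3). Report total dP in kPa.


dp = 9.3 mm = 0.0093 m
Viscous term = 150*0.0028*0.439*(1-0.45)^2 / (0.0093^2*0.45^3) = 7076.78
Inertial term = 1.75*80*0.439^2*(1-0.45) / (0.0093*0.45^3) = 17510.5
dP/L = 7076.78 + 17510.5 = 24587.3 Pa/m
dP = 24587.3 * 2.8 / 1000 = 68.84 kPa

68.84 kPa


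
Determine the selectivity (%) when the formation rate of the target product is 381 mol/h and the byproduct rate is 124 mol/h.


Selectivity = desired / (desired + undesired) * 100
Total products = 381 + 124 = 505 mol/h
S = 381 / 505 * 100
= 0.7545 * 100
= 75.45 %

75.45 %


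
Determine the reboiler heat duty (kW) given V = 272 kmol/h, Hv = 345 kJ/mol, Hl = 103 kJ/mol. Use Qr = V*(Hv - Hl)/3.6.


Qr = 272 * (345 - 103) / 3.6 = 272 * 242 / 3.6 = 18280

18280 kW


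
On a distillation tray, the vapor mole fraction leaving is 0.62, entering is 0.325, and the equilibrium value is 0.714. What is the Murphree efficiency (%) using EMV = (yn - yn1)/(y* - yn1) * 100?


Murphree vapor efficiency: EMV = (y_n - y_(n-1)) / (y*_n - y_(n-1)) * 100
EMV = (0.62 - 0.325) / (0.714 - 0.325) * 100 = 0.295 / 0.389 * 100 = 75.84

75.84 %


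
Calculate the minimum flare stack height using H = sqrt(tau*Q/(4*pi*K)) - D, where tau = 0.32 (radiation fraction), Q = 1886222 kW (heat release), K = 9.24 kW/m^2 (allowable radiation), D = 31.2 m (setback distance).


tau*Q/(4*pi*K) = 0.32 * 1886222 / (4 * pi * 9.24) = 5198.3
sqrt(5198.3) = 72.0992
H = 72.0992 - 31.2 = 40.90

40.90 m
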